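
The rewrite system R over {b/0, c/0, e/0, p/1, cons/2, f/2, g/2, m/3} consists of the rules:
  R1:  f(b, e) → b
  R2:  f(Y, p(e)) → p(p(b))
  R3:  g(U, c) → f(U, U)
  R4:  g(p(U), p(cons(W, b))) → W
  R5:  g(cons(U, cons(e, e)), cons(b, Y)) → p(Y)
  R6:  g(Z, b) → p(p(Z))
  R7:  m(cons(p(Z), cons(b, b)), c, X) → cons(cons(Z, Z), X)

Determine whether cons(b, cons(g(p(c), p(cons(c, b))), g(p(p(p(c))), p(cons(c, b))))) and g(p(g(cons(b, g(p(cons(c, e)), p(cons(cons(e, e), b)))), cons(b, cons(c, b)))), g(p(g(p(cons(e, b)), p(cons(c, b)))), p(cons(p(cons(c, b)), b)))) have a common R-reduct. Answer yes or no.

no — NF(t₁) = cons(b, cons(c, c)), NF(t₂) = c

Reduce t₁ = cons(b, cons(g(p(c), p(cons(c, b))), g(p(p(p(c))), p(cons(c, b))))):
1. cons(b, cons(g(p(c), p(cons(c, b))), g(p(p(p(c))), p(cons(c, b)))))  →  cons(b, cons(c, g(p(p(p(c))), p(cons(c, b)))))   [R4 at 2.1]
2. cons(b, cons(c, g(p(p(p(c))), p(cons(c, b)))))  →  cons(b, cons(c, c))   [R4 at 2.2]

Reduce t₂ = g(p(g(cons(b, g(p(cons(c, e)), p(cons(cons(e, e), b)))), cons(b, cons(c, b)))), g(p(g(p(cons(e, b)), p(cons(c, b)))), p(cons(p(cons(c, b)), b)))):
1. g(p(g(cons(b, g(p(cons(c, e)), p(cons(cons(e, e), b)))), cons(b, cons(c, b)))), g(p(g(p(cons(e, b)), p(cons(c, b)))), p(cons(p(cons(c, b)), b))))  →  g(p(g(cons(b, cons(e, e)), cons(b, cons(c, b)))), g(p(g(p(cons(e, b)), p(cons(c, b)))), p(cons(p(cons(c, b)), b))))   [R4 at 1.1.1.2]
2. g(p(g(cons(b, cons(e, e)), cons(b, cons(c, b)))), g(p(g(p(cons(e, b)), p(cons(c, b)))), p(cons(p(cons(c, b)), b))))  →  g(p(p(cons(c, b))), g(p(g(p(cons(e, b)), p(cons(c, b)))), p(cons(p(cons(c, b)), b))))   [R5 at 1.1]
3. g(p(p(cons(c, b))), g(p(g(p(cons(e, b)), p(cons(c, b)))), p(cons(p(cons(c, b)), b))))  →  g(p(p(cons(c, b))), p(cons(c, b)))   [R4 at 2]
4. g(p(p(cons(c, b))), p(cons(c, b)))  →  c   [R4 at ε]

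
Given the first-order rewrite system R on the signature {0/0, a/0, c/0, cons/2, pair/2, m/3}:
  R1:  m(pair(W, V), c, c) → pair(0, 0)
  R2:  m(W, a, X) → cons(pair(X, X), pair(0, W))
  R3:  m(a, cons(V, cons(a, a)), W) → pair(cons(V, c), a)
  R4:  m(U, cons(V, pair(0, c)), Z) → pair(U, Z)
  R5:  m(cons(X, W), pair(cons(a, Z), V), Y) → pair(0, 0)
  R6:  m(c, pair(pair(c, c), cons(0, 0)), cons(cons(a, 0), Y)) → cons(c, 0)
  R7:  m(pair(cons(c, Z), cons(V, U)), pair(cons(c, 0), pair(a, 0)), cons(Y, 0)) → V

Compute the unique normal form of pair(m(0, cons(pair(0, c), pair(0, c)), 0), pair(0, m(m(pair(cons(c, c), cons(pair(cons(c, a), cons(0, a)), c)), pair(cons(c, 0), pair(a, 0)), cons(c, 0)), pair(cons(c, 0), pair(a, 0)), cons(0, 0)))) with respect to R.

pair(pair(0, 0), pair(0, 0))

1. pair(m(0, cons(pair(0, c), pair(0, c)), 0), pair(0, m(m(pair(cons(c, c), cons(pair(cons(c, a), cons(0, a)), c)), pair(cons(c, 0), pair(a, 0)), cons(c, 0)), pair(cons(c, 0), pair(a, 0)), cons(0, 0))))  →  pair(pair(0, 0), pair(0, m(m(pair(cons(c, c), cons(pair(cons(c, a), cons(0, a)), c)), pair(cons(c, 0), pair(a, 0)), cons(c, 0)), pair(cons(c, 0), pair(a, 0)), cons(0, 0))))   [R4 at 1]
2. pair(pair(0, 0), pair(0, m(m(pair(cons(c, c), cons(pair(cons(c, a), cons(0, a)), c)), pair(cons(c, 0), pair(a, 0)), cons(c, 0)), pair(cons(c, 0), pair(a, 0)), cons(0, 0))))  →  pair(pair(0, 0), pair(0, m(pair(cons(c, a), cons(0, a)), pair(cons(c, 0), pair(a, 0)), cons(0, 0))))   [R7 at 2.2.1]
3. pair(pair(0, 0), pair(0, m(pair(cons(c, a), cons(0, a)), pair(cons(c, 0), pair(a, 0)), cons(0, 0))))  →  pair(pair(0, 0), pair(0, 0))   [R7 at 2.2]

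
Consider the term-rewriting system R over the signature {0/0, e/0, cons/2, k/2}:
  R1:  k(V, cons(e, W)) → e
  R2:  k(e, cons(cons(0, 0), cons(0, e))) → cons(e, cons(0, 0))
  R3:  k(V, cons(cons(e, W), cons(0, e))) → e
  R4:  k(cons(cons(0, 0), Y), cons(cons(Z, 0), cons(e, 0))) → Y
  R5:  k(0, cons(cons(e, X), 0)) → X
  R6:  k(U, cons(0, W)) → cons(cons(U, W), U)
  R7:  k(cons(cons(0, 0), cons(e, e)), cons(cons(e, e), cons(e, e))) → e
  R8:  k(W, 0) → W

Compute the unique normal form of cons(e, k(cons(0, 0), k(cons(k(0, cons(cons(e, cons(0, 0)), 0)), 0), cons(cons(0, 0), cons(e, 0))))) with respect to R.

cons(e, cons(0, 0))

1. cons(e, k(cons(0, 0), k(cons(k(0, cons(cons(e, cons(0, 0)), 0)), 0), cons(cons(0, 0), cons(e, 0)))))  →  cons(e, k(cons(0, 0), k(cons(cons(0, 0), 0), cons(cons(0, 0), cons(e, 0)))))   [R5 at 2.2.1.1]
2. cons(e, k(cons(0, 0), k(cons(cons(0, 0), 0), cons(cons(0, 0), cons(e, 0)))))  →  cons(e, k(cons(0, 0), 0))   [R4 at 2.2]
3. cons(e, k(cons(0, 0), 0))  →  cons(e, cons(0, 0))   [R8 at 2]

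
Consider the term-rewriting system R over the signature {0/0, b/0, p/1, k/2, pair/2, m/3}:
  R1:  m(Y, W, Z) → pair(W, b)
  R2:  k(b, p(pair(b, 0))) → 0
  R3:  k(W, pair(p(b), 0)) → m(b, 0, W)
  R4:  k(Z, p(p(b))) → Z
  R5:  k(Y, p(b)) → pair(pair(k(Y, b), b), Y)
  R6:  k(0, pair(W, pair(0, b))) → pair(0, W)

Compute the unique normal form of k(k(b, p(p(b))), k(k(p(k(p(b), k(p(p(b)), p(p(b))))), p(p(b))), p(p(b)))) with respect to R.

b

1. k(k(b, p(p(b))), k(k(p(k(p(b), k(p(p(b)), p(p(b))))), p(p(b))), p(p(b))))  →  k(b, k(k(p(k(p(b), k(p(p(b)), p(p(b))))), p(p(b))), p(p(b))))   [R4 at 1]
2. k(b, k(k(p(k(p(b), k(p(p(b)), p(p(b))))), p(p(b))), p(p(b))))  →  k(b, k(p(k(p(b), k(p(p(b)), p(p(b))))), p(p(b))))   [R4 at 2]
3. k(b, k(p(k(p(b), k(p(p(b)), p(p(b))))), p(p(b))))  →  k(b, p(k(p(b), k(p(p(b)), p(p(b))))))   [R4 at 2]
4. k(b, p(k(p(b), k(p(p(b)), p(p(b))))))  →  k(b, p(k(p(b), p(p(b)))))   [R4 at 2.1.2]
5. k(b, p(k(p(b), p(p(b)))))  →  k(b, p(p(b)))   [R4 at 2.1]
6. k(b, p(p(b)))  →  b   [R4 at ε]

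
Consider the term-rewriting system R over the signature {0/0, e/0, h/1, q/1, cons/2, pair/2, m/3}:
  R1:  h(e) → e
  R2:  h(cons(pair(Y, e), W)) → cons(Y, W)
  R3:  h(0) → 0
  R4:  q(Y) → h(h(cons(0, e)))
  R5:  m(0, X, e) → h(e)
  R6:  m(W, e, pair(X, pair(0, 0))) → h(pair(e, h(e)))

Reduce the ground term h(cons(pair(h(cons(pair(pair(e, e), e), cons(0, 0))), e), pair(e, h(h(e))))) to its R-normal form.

1. h(cons(pair(h(cons(pair(pair(e, e), e), cons(0, 0))), e), pair(e, h(h(e)))))  →  cons(h(cons(pair(pair(e, e), e), cons(0, 0))), pair(e, h(h(e))))   [R2 at ε]
2. cons(h(cons(pair(pair(e, e), e), cons(0, 0))), pair(e, h(h(e))))  →  cons(cons(pair(e, e), cons(0, 0)), pair(e, h(h(e))))   [R2 at 1]
3. cons(cons(pair(e, e), cons(0, 0)), pair(e, h(h(e))))  →  cons(cons(pair(e, e), cons(0, 0)), pair(e, h(e)))   [R1 at 2.2.1]
4. cons(cons(pair(e, e), cons(0, 0)), pair(e, h(e)))  →  cons(cons(pair(e, e), cons(0, 0)), pair(e, e))   [R1 at 2.2]

cons(cons(pair(e, e), cons(0, 0)), pair(e, e))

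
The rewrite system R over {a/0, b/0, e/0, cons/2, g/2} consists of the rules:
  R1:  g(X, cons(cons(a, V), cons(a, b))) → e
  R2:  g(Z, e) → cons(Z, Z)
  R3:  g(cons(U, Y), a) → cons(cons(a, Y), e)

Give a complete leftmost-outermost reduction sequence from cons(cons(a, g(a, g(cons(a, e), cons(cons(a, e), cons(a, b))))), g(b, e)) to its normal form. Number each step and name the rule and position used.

1. cons(cons(a, g(a, g(cons(a, e), cons(cons(a, e), cons(a, b))))), g(b, e))  →  cons(cons(a, g(a, e)), g(b, e))   [R1 at 1.2.2]
2. cons(cons(a, g(a, e)), g(b, e))  →  cons(cons(a, cons(a, a)), g(b, e))   [R2 at 1.2]
3. cons(cons(a, cons(a, a)), g(b, e))  →  cons(cons(a, cons(a, a)), cons(b, b))   [R2 at 2]

cons(cons(a, cons(a, a)), cons(b, b))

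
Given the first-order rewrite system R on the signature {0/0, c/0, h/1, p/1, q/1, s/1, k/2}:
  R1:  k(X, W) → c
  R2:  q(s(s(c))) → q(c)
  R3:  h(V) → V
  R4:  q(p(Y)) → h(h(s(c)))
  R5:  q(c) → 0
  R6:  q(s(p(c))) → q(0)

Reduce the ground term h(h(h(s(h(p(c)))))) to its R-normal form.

s(p(c))

1. h(h(h(s(h(p(c))))))  →  h(h(s(h(p(c)))))   [R3 at ε]
2. h(h(s(h(p(c)))))  →  h(s(h(p(c))))   [R3 at ε]
3. h(s(h(p(c))))  →  s(h(p(c)))   [R3 at ε]
4. s(h(p(c)))  →  s(p(c))   [R3 at 1]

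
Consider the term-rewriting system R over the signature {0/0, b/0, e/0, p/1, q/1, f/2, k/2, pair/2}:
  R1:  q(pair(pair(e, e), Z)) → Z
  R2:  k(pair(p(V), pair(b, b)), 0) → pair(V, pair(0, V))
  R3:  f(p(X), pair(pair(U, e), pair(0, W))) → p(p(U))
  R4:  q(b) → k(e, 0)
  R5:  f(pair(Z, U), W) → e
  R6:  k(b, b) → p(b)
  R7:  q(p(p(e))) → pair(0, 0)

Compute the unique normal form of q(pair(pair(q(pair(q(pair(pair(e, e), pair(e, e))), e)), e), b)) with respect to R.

b

1. q(pair(pair(q(pair(q(pair(pair(e, e), pair(e, e))), e)), e), b))  →  q(pair(pair(q(pair(pair(e, e), e)), e), b))   [R1 at 1.1.1.1.1]
2. q(pair(pair(q(pair(pair(e, e), e)), e), b))  →  q(pair(pair(e, e), b))   [R1 at 1.1.1]
3. q(pair(pair(e, e), b))  →  b   [R1 at ε]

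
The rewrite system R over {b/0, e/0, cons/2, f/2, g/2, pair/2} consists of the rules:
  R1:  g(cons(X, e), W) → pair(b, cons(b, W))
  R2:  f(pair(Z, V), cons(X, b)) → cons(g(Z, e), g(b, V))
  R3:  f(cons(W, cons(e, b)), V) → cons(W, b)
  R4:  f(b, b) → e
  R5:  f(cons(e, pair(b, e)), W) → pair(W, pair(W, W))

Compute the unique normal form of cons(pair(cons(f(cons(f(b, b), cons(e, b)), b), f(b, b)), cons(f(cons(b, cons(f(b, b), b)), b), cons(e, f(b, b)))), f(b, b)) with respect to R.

1. cons(pair(cons(f(cons(f(b, b), cons(e, b)), b), f(b, b)), cons(f(cons(b, cons(f(b, b), b)), b), cons(e, f(b, b)))), f(b, b))  →  cons(pair(cons(cons(f(b, b), b), f(b, b)), cons(f(cons(b, cons(f(b, b), b)), b), cons(e, f(b, b)))), f(b, b))   [R3 at 1.1.1]
2. cons(pair(cons(cons(f(b, b), b), f(b, b)), cons(f(cons(b, cons(f(b, b), b)), b), cons(e, f(b, b)))), f(b, b))  →  cons(pair(cons(cons(e, b), f(b, b)), cons(f(cons(b, cons(f(b, b), b)), b), cons(e, f(b, b)))), f(b, b))   [R4 at 1.1.1.1]
3. cons(pair(cons(cons(e, b), f(b, b)), cons(f(cons(b, cons(f(b, b), b)), b), cons(e, f(b, b)))), f(b, b))  →  cons(pair(cons(cons(e, b), e), cons(f(cons(b, cons(f(b, b), b)), b), cons(e, f(b, b)))), f(b, b))   [R4 at 1.1.2]
4. cons(pair(cons(cons(e, b), e), cons(f(cons(b, cons(f(b, b), b)), b), cons(e, f(b, b)))), f(b, b))  →  cons(pair(cons(cons(e, b), e), cons(f(cons(b, cons(e, b)), b), cons(e, f(b, b)))), f(b, b))   [R4 at 1.2.1.1.2.1]
5. cons(pair(cons(cons(e, b), e), cons(f(cons(b, cons(e, b)), b), cons(e, f(b, b)))), f(b, b))  →  cons(pair(cons(cons(e, b), e), cons(cons(b, b), cons(e, f(b, b)))), f(b, b))   [R3 at 1.2.1]
6. cons(pair(cons(cons(e, b), e), cons(cons(b, b), cons(e, f(b, b)))), f(b, b))  →  cons(pair(cons(cons(e, b), e), cons(cons(b, b), cons(e, e))), f(b, b))   [R4 at 1.2.2.2]
7. cons(pair(cons(cons(e, b), e), cons(cons(b, b), cons(e, e))), f(b, b))  →  cons(pair(cons(cons(e, b), e), cons(cons(b, b), cons(e, e))), e)   [R4 at 2]

cons(pair(cons(cons(e, b), e), cons(cons(b, b), cons(e, e))), e)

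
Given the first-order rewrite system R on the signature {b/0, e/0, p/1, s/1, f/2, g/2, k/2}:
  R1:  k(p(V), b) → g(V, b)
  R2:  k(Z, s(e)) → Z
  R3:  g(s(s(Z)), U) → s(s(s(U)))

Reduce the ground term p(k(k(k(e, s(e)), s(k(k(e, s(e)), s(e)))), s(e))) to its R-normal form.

p(e)

1. p(k(k(k(e, s(e)), s(k(k(e, s(e)), s(e)))), s(e)))  →  p(k(k(e, s(e)), s(k(k(e, s(e)), s(e)))))   [R2 at 1]
2. p(k(k(e, s(e)), s(k(k(e, s(e)), s(e)))))  →  p(k(e, s(k(k(e, s(e)), s(e)))))   [R2 at 1.1]
3. p(k(e, s(k(k(e, s(e)), s(e)))))  →  p(k(e, s(k(e, s(e)))))   [R2 at 1.2.1]
4. p(k(e, s(k(e, s(e)))))  →  p(k(e, s(e)))   [R2 at 1.2.1]
5. p(k(e, s(e)))  →  p(e)   [R2 at 1]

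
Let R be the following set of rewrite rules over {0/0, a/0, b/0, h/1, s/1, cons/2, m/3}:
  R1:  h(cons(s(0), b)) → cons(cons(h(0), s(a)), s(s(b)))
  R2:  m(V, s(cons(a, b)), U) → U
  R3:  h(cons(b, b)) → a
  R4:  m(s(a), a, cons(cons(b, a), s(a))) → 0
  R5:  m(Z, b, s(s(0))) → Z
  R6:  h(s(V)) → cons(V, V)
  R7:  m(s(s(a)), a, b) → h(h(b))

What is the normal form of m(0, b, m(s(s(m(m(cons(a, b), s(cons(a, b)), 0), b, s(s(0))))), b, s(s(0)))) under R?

0

1. m(0, b, m(s(s(m(m(cons(a, b), s(cons(a, b)), 0), b, s(s(0))))), b, s(s(0))))  →  m(0, b, s(s(m(m(cons(a, b), s(cons(a, b)), 0), b, s(s(0))))))   [R5 at 3]
2. m(0, b, s(s(m(m(cons(a, b), s(cons(a, b)), 0), b, s(s(0))))))  →  m(0, b, s(s(m(cons(a, b), s(cons(a, b)), 0))))   [R5 at 3.1.1]
3. m(0, b, s(s(m(cons(a, b), s(cons(a, b)), 0))))  →  m(0, b, s(s(0)))   [R2 at 3.1.1]
4. m(0, b, s(s(0)))  →  0   [R5 at ε]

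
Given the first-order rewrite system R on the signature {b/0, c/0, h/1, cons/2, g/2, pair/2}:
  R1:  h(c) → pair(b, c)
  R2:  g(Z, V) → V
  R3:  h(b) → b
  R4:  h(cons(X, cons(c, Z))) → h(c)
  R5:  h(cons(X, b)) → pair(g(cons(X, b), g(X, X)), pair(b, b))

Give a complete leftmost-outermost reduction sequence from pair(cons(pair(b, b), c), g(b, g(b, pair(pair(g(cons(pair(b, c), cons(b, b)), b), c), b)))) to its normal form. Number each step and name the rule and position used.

pair(cons(pair(b, b), c), pair(pair(b, c), b))

1. pair(cons(pair(b, b), c), g(b, g(b, pair(pair(g(cons(pair(b, c), cons(b, b)), b), c), b))))  →  pair(cons(pair(b, b), c), g(b, pair(pair(g(cons(pair(b, c), cons(b, b)), b), c), b)))   [R2 at 2]
2. pair(cons(pair(b, b), c), g(b, pair(pair(g(cons(pair(b, c), cons(b, b)), b), c), b)))  →  pair(cons(pair(b, b), c), pair(pair(g(cons(pair(b, c), cons(b, b)), b), c), b))   [R2 at 2]
3. pair(cons(pair(b, b), c), pair(pair(g(cons(pair(b, c), cons(b, b)), b), c), b))  →  pair(cons(pair(b, b), c), pair(pair(b, c), b))   [R2 at 2.1.1]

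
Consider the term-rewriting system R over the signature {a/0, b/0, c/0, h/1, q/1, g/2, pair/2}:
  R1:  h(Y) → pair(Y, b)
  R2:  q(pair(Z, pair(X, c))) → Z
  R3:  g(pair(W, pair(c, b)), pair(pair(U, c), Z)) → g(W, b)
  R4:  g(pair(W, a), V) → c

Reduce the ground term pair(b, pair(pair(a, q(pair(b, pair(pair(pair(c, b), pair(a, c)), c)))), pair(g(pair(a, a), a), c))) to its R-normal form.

1. pair(b, pair(pair(a, q(pair(b, pair(pair(pair(c, b), pair(a, c)), c)))), pair(g(pair(a, a), a), c)))  →  pair(b, pair(pair(a, b), pair(g(pair(a, a), a), c)))   [R2 at 2.1.2]
2. pair(b, pair(pair(a, b), pair(g(pair(a, a), a), c)))  →  pair(b, pair(pair(a, b), pair(c, c)))   [R4 at 2.2.1]

pair(b, pair(pair(a, b), pair(c, c)))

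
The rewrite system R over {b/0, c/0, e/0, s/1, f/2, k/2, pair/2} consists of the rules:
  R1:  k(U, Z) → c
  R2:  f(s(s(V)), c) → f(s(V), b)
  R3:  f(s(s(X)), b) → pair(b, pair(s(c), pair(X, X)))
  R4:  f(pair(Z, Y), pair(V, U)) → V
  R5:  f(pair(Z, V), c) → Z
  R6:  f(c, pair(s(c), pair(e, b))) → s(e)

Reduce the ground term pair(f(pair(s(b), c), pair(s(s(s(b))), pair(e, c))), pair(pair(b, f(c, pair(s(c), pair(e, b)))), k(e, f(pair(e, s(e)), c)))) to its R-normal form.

1. pair(f(pair(s(b), c), pair(s(s(s(b))), pair(e, c))), pair(pair(b, f(c, pair(s(c), pair(e, b)))), k(e, f(pair(e, s(e)), c))))  →  pair(s(s(s(b))), pair(pair(b, f(c, pair(s(c), pair(e, b)))), k(e, f(pair(e, s(e)), c))))   [R4 at 1]
2. pair(s(s(s(b))), pair(pair(b, f(c, pair(s(c), pair(e, b)))), k(e, f(pair(e, s(e)), c))))  →  pair(s(s(s(b))), pair(pair(b, s(e)), k(e, f(pair(e, s(e)), c))))   [R6 at 2.1.2]
3. pair(s(s(s(b))), pair(pair(b, s(e)), k(e, f(pair(e, s(e)), c))))  →  pair(s(s(s(b))), pair(pair(b, s(e)), c))   [R1 at 2.2]

pair(s(s(s(b))), pair(pair(b, s(e)), c))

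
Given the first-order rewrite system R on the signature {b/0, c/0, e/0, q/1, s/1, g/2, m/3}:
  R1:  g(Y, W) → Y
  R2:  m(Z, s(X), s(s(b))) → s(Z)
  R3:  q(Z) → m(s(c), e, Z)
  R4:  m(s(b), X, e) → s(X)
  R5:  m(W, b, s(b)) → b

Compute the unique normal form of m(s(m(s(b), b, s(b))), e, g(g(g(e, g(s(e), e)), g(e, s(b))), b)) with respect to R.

s(e)

1. m(s(m(s(b), b, s(b))), e, g(g(g(e, g(s(e), e)), g(e, s(b))), b))  →  m(s(b), e, g(g(g(e, g(s(e), e)), g(e, s(b))), b))   [R5 at 1.1]
2. m(s(b), e, g(g(g(e, g(s(e), e)), g(e, s(b))), b))  →  m(s(b), e, g(g(e, g(s(e), e)), g(e, s(b))))   [R1 at 3]
3. m(s(b), e, g(g(e, g(s(e), e)), g(e, s(b))))  →  m(s(b), e, g(e, g(s(e), e)))   [R1 at 3]
4. m(s(b), e, g(e, g(s(e), e)))  →  m(s(b), e, e)   [R1 at 3]
5. m(s(b), e, e)  →  s(e)   [R4 at ε]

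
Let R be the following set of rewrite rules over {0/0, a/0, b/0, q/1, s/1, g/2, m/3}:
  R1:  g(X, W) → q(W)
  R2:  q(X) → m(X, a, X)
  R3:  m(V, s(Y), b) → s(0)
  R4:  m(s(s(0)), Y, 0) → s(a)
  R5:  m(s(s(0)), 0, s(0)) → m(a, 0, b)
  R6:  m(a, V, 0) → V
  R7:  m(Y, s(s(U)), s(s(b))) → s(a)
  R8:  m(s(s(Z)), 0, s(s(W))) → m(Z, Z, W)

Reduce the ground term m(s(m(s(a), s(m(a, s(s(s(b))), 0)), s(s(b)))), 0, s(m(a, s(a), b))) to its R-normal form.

1. m(s(m(s(a), s(m(a, s(s(s(b))), 0)), s(s(b)))), 0, s(m(a, s(a), b)))  →  m(s(m(s(a), s(s(s(s(b)))), s(s(b)))), 0, s(m(a, s(a), b)))   [R6 at 1.1.2.1]
2. m(s(m(s(a), s(s(s(s(b)))), s(s(b)))), 0, s(m(a, s(a), b)))  →  m(s(s(a)), 0, s(m(a, s(a), b)))   [R7 at 1.1]
3. m(s(s(a)), 0, s(m(a, s(a), b)))  →  m(s(s(a)), 0, s(s(0)))   [R3 at 3.1]
4. m(s(s(a)), 0, s(s(0)))  →  m(a, a, 0)   [R8 at ε]
5. m(a, a, 0)  →  a   [R6 at ε]

a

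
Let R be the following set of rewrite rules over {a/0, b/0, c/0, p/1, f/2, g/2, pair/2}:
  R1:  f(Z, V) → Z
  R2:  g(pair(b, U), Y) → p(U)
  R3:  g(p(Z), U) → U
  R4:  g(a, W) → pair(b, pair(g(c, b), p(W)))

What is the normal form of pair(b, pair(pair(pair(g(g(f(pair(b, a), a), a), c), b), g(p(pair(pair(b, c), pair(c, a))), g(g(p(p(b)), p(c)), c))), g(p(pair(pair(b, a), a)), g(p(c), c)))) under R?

pair(b, pair(pair(pair(c, b), c), c))

1. pair(b, pair(pair(pair(g(g(f(pair(b, a), a), a), c), b), g(p(pair(pair(b, c), pair(c, a))), g(g(p(p(b)), p(c)), c))), g(p(pair(pair(b, a), a)), g(p(c), c))))  →  pair(b, pair(pair(pair(g(g(pair(b, a), a), c), b), g(p(pair(pair(b, c), pair(c, a))), g(g(p(p(b)), p(c)), c))), g(p(pair(pair(b, a), a)), g(p(c), c))))   [R1 at 2.1.1.1.1.1]
2. pair(b, pair(pair(pair(g(g(pair(b, a), a), c), b), g(p(pair(pair(b, c), pair(c, a))), g(g(p(p(b)), p(c)), c))), g(p(pair(pair(b, a), a)), g(p(c), c))))  →  pair(b, pair(pair(pair(g(p(a), c), b), g(p(pair(pair(b, c), pair(c, a))), g(g(p(p(b)), p(c)), c))), g(p(pair(pair(b, a), a)), g(p(c), c))))   [R2 at 2.1.1.1.1]
3. pair(b, pair(pair(pair(g(p(a), c), b), g(p(pair(pair(b, c), pair(c, a))), g(g(p(p(b)), p(c)), c))), g(p(pair(pair(b, a), a)), g(p(c), c))))  →  pair(b, pair(pair(pair(c, b), g(p(pair(pair(b, c), pair(c, a))), g(g(p(p(b)), p(c)), c))), g(p(pair(pair(b, a), a)), g(p(c), c))))   [R3 at 2.1.1.1]
4. pair(b, pair(pair(pair(c, b), g(p(pair(pair(b, c), pair(c, a))), g(g(p(p(b)), p(c)), c))), g(p(pair(pair(b, a), a)), g(p(c), c))))  →  pair(b, pair(pair(pair(c, b), g(g(p(p(b)), p(c)), c)), g(p(pair(pair(b, a), a)), g(p(c), c))))   [R3 at 2.1.2]
5. pair(b, pair(pair(pair(c, b), g(g(p(p(b)), p(c)), c)), g(p(pair(pair(b, a), a)), g(p(c), c))))  →  pair(b, pair(pair(pair(c, b), g(p(c), c)), g(p(pair(pair(b, a), a)), g(p(c), c))))   [R3 at 2.1.2.1]
6. pair(b, pair(pair(pair(c, b), g(p(c), c)), g(p(pair(pair(b, a), a)), g(p(c), c))))  →  pair(b, pair(pair(pair(c, b), c), g(p(pair(pair(b, a), a)), g(p(c), c))))   [R3 at 2.1.2]
7. pair(b, pair(pair(pair(c, b), c), g(p(pair(pair(b, a), a)), g(p(c), c))))  →  pair(b, pair(pair(pair(c, b), c), g(p(c), c)))   [R3 at 2.2]
8. pair(b, pair(pair(pair(c, b), c), g(p(c), c)))  →  pair(b, pair(pair(pair(c, b), c), c))   [R3 at 2.2]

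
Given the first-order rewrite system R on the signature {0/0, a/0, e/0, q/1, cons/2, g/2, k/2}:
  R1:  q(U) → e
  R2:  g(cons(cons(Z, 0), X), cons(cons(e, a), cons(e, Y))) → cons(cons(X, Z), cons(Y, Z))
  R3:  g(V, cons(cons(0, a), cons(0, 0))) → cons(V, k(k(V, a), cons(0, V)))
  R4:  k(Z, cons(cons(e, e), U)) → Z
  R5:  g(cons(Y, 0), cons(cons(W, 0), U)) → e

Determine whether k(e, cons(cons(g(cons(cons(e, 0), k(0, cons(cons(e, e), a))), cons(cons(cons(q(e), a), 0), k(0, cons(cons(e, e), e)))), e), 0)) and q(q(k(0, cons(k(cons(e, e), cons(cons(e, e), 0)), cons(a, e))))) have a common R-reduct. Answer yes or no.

Reduce t₁ = k(e, cons(cons(g(cons(cons(e, 0), k(0, cons(cons(e, e), a))), cons(cons(cons(q(e), a), 0), k(0, cons(cons(e, e), e)))), e), 0)):
1. k(e, cons(cons(g(cons(cons(e, 0), k(0, cons(cons(e, e), a))), cons(cons(cons(q(e), a), 0), k(0, cons(cons(e, e), e)))), e), 0))  →  k(e, cons(cons(g(cons(cons(e, 0), 0), cons(cons(cons(q(e), a), 0), k(0, cons(cons(e, e), e)))), e), 0))   [R4 at 2.1.1.1.2]
2. k(e, cons(cons(g(cons(cons(e, 0), 0), cons(cons(cons(q(e), a), 0), k(0, cons(cons(e, e), e)))), e), 0))  →  k(e, cons(cons(e, e), 0))   [R5 at 2.1.1]
3. k(e, cons(cons(e, e), 0))  →  e   [R4 at ε]

Reduce t₂ = q(q(k(0, cons(k(cons(e, e), cons(cons(e, e), 0)), cons(a, e))))):
1. q(q(k(0, cons(k(cons(e, e), cons(cons(e, e), 0)), cons(a, e)))))  →  e   [R1 at ε]

yes — NF(t₁) = e, NF(t₂) = e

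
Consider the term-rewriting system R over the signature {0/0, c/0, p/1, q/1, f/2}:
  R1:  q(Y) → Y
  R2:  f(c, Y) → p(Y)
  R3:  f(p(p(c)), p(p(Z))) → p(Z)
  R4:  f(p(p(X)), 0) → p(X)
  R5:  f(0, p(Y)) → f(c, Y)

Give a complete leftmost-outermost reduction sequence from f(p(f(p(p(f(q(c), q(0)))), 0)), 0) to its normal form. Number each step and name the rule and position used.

p(p(0))

1. f(p(f(p(p(f(q(c), q(0)))), 0)), 0)  →  f(p(p(f(q(c), q(0)))), 0)   [R4 at 1.1]
2. f(p(p(f(q(c), q(0)))), 0)  →  p(f(q(c), q(0)))   [R4 at ε]
3. p(f(q(c), q(0)))  →  p(f(c, q(0)))   [R1 at 1.1]
4. p(f(c, q(0)))  →  p(p(q(0)))   [R2 at 1]
5. p(p(q(0)))  →  p(p(0))   [R1 at 1.1]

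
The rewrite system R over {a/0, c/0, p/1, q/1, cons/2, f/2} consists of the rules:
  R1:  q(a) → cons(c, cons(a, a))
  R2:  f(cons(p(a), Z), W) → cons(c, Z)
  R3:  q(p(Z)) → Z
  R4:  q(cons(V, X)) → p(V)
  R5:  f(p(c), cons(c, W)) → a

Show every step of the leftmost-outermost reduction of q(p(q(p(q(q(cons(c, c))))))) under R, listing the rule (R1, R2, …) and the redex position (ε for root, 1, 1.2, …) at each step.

c

1. q(p(q(p(q(q(cons(c, c)))))))  →  q(p(q(q(cons(c, c)))))   [R3 at ε]
2. q(p(q(q(cons(c, c)))))  →  q(q(cons(c, c)))   [R3 at ε]
3. q(q(cons(c, c)))  →  q(p(c))   [R4 at 1]
4. q(p(c))  →  c   [R3 at ε]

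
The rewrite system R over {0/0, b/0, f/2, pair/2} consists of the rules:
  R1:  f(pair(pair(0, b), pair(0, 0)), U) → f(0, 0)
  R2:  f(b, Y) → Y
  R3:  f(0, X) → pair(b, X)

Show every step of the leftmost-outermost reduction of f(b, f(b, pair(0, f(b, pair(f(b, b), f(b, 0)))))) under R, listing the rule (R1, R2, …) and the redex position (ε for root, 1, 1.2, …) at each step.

1. f(b, f(b, pair(0, f(b, pair(f(b, b), f(b, 0))))))  →  f(b, pair(0, f(b, pair(f(b, b), f(b, 0)))))   [R2 at ε]
2. f(b, pair(0, f(b, pair(f(b, b), f(b, 0)))))  →  pair(0, f(b, pair(f(b, b), f(b, 0))))   [R2 at ε]
3. pair(0, f(b, pair(f(b, b), f(b, 0))))  →  pair(0, pair(f(b, b), f(b, 0)))   [R2 at 2]
4. pair(0, pair(f(b, b), f(b, 0)))  →  pair(0, pair(b, f(b, 0)))   [R2 at 2.1]
5. pair(0, pair(b, f(b, 0)))  →  pair(0, pair(b, 0))   [R2 at 2.2]

pair(0, pair(b, 0))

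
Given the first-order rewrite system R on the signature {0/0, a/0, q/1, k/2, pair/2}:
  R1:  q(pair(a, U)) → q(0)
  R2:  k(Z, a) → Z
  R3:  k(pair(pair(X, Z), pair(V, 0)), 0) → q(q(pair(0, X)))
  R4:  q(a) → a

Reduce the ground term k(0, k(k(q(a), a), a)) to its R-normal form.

0

1. k(0, k(k(q(a), a), a))  →  k(0, k(q(a), a))   [R2 at 2]
2. k(0, k(q(a), a))  →  k(0, q(a))   [R2 at 2]
3. k(0, q(a))  →  k(0, a)   [R4 at 2]
4. k(0, a)  →  0   [R2 at ε]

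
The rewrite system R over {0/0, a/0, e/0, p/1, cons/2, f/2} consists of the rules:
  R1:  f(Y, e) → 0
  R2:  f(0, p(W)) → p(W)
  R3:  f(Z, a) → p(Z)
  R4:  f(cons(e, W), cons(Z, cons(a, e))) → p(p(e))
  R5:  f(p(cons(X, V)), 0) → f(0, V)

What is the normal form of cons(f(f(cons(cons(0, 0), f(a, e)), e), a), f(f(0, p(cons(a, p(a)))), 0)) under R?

cons(p(0), p(a))

1. cons(f(f(cons(cons(0, 0), f(a, e)), e), a), f(f(0, p(cons(a, p(a)))), 0))  →  cons(p(f(cons(cons(0, 0), f(a, e)), e)), f(f(0, p(cons(a, p(a)))), 0))   [R3 at 1]
2. cons(p(f(cons(cons(0, 0), f(a, e)), e)), f(f(0, p(cons(a, p(a)))), 0))  →  cons(p(0), f(f(0, p(cons(a, p(a)))), 0))   [R1 at 1.1]
3. cons(p(0), f(f(0, p(cons(a, p(a)))), 0))  →  cons(p(0), f(p(cons(a, p(a))), 0))   [R2 at 2.1]
4. cons(p(0), f(p(cons(a, p(a))), 0))  →  cons(p(0), f(0, p(a)))   [R5 at 2]
5. cons(p(0), f(0, p(a)))  →  cons(p(0), p(a))   [R2 at 2]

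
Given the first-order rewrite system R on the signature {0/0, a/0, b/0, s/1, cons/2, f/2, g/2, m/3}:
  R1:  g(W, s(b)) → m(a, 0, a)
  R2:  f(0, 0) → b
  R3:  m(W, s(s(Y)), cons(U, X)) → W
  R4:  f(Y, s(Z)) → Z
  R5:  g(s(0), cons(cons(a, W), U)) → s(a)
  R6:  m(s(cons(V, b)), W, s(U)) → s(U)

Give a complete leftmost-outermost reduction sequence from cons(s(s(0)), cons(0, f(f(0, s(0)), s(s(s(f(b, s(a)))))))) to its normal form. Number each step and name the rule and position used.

1. cons(s(s(0)), cons(0, f(f(0, s(0)), s(s(s(f(b, s(a))))))))  →  cons(s(s(0)), cons(0, s(s(f(b, s(a))))))   [R4 at 2.2]
2. cons(s(s(0)), cons(0, s(s(f(b, s(a))))))  →  cons(s(s(0)), cons(0, s(s(a))))   [R4 at 2.2.1.1]

cons(s(s(0)), cons(0, s(s(a))))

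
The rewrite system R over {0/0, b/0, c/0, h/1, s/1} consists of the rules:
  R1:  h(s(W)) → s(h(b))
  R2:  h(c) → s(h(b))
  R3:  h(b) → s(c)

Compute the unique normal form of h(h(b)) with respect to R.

s(s(c))

1. h(h(b))  →  h(s(c))   [R3 at 1]
2. h(s(c))  →  s(h(b))   [R1 at ε]
3. s(h(b))  →  s(s(c))   [R3 at 1]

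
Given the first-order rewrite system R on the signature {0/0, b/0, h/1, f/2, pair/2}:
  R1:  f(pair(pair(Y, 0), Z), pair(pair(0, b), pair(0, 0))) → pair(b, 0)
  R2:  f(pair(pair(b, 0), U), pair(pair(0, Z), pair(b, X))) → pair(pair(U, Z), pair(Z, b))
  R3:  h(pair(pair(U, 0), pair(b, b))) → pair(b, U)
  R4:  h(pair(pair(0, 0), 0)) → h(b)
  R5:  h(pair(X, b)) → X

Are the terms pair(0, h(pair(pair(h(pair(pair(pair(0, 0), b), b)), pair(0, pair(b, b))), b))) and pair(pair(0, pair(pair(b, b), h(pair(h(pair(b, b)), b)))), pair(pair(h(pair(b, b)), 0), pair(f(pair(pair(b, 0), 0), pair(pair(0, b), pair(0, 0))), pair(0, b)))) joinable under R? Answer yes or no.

no — NF(t₁) = pair(0, pair(pair(pair(0, 0), b), pair(0, pair(b, b)))), NF(t₂) = pair(pair(0, pair(pair(b, b), b)), pair(pair(b, 0), pair(pair(b, 0), pair(0, b))))

Reduce t₁ = pair(0, h(pair(pair(h(pair(pair(pair(0, 0), b), b)), pair(0, pair(b, b))), b))):
1. pair(0, h(pair(pair(h(pair(pair(pair(0, 0), b), b)), pair(0, pair(b, b))), b)))  →  pair(0, pair(h(pair(pair(pair(0, 0), b), b)), pair(0, pair(b, b))))   [R5 at 2]
2. pair(0, pair(h(pair(pair(pair(0, 0), b), b)), pair(0, pair(b, b))))  →  pair(0, pair(pair(pair(0, 0), b), pair(0, pair(b, b))))   [R5 at 2.1]

Reduce t₂ = pair(pair(0, pair(pair(b, b), h(pair(h(pair(b, b)), b)))), pair(pair(h(pair(b, b)), 0), pair(f(pair(pair(b, 0), 0), pair(pair(0, b), pair(0, 0))), pair(0, b)))):
1. pair(pair(0, pair(pair(b, b), h(pair(h(pair(b, b)), b)))), pair(pair(h(pair(b, b)), 0), pair(f(pair(pair(b, 0), 0), pair(pair(0, b), pair(0, 0))), pair(0, b))))  →  pair(pair(0, pair(pair(b, b), h(pair(b, b)))), pair(pair(h(pair(b, b)), 0), pair(f(pair(pair(b, 0), 0), pair(pair(0, b), pair(0, 0))), pair(0, b))))   [R5 at 1.2.2]
2. pair(pair(0, pair(pair(b, b), h(pair(b, b)))), pair(pair(h(pair(b, b)), 0), pair(f(pair(pair(b, 0), 0), pair(pair(0, b), pair(0, 0))), pair(0, b))))  →  pair(pair(0, pair(pair(b, b), b)), pair(pair(h(pair(b, b)), 0), pair(f(pair(pair(b, 0), 0), pair(pair(0, b), pair(0, 0))), pair(0, b))))   [R5 at 1.2.2]
3. pair(pair(0, pair(pair(b, b), b)), pair(pair(h(pair(b, b)), 0), pair(f(pair(pair(b, 0), 0), pair(pair(0, b), pair(0, 0))), pair(0, b))))  →  pair(pair(0, pair(pair(b, b), b)), pair(pair(b, 0), pair(f(pair(pair(b, 0), 0), pair(pair(0, b), pair(0, 0))), pair(0, b))))   [R5 at 2.1.1]
4. pair(pair(0, pair(pair(b, b), b)), pair(pair(b, 0), pair(f(pair(pair(b, 0), 0), pair(pair(0, b), pair(0, 0))), pair(0, b))))  →  pair(pair(0, pair(pair(b, b), b)), pair(pair(b, 0), pair(pair(b, 0), pair(0, b))))   [R1 at 2.2.1]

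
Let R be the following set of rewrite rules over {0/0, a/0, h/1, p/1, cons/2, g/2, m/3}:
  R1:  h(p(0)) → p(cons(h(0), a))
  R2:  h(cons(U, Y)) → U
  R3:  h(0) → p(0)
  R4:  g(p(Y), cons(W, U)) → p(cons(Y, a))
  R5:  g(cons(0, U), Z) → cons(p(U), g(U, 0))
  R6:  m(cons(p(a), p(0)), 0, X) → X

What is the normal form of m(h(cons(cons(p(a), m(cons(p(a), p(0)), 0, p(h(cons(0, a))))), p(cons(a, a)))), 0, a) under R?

a

1. m(h(cons(cons(p(a), m(cons(p(a), p(0)), 0, p(h(cons(0, a))))), p(cons(a, a)))), 0, a)  →  m(cons(p(a), m(cons(p(a), p(0)), 0, p(h(cons(0, a))))), 0, a)   [R2 at 1]
2. m(cons(p(a), m(cons(p(a), p(0)), 0, p(h(cons(0, a))))), 0, a)  →  m(cons(p(a), p(h(cons(0, a)))), 0, a)   [R6 at 1.2]
3. m(cons(p(a), p(h(cons(0, a)))), 0, a)  →  m(cons(p(a), p(0)), 0, a)   [R2 at 1.2.1]
4. m(cons(p(a), p(0)), 0, a)  →  a   [R6 at ε]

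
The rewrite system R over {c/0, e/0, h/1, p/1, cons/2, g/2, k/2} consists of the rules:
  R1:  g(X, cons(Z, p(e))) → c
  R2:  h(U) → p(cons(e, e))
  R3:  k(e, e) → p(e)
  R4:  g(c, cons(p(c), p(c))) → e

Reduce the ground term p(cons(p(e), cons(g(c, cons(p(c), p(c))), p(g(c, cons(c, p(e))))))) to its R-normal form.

p(cons(p(e), cons(e, p(c))))

1. p(cons(p(e), cons(g(c, cons(p(c), p(c))), p(g(c, cons(c, p(e)))))))  →  p(cons(p(e), cons(e, p(g(c, cons(c, p(e)))))))   [R4 at 1.2.1]
2. p(cons(p(e), cons(e, p(g(c, cons(c, p(e)))))))  →  p(cons(p(e), cons(e, p(c))))   [R1 at 1.2.2.1]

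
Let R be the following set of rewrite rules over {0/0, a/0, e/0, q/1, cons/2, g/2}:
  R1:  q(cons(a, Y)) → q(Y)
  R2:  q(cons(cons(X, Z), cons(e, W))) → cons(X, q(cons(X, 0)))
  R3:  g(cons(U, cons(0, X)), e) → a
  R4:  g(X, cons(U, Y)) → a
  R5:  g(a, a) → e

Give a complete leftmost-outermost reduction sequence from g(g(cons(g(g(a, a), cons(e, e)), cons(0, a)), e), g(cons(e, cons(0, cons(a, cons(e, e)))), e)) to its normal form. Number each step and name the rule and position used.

e

1. g(g(cons(g(g(a, a), cons(e, e)), cons(0, a)), e), g(cons(e, cons(0, cons(a, cons(e, e)))), e))  →  g(a, g(cons(e, cons(0, cons(a, cons(e, e)))), e))   [R3 at 1]
2. g(a, g(cons(e, cons(0, cons(a, cons(e, e)))), e))  →  g(a, a)   [R3 at 2]
3. g(a, a)  →  e   [R5 at ε]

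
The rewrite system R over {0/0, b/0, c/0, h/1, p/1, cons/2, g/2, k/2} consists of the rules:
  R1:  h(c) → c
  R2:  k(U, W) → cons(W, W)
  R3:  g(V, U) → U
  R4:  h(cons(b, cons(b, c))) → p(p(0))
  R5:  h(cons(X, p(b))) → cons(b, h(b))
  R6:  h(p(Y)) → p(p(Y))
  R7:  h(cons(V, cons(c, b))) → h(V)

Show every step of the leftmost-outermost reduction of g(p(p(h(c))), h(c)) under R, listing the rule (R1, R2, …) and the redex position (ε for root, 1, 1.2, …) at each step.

c

1. g(p(p(h(c))), h(c))  →  h(c)   [R3 at ε]
2. h(c)  →  c   [R1 at ε]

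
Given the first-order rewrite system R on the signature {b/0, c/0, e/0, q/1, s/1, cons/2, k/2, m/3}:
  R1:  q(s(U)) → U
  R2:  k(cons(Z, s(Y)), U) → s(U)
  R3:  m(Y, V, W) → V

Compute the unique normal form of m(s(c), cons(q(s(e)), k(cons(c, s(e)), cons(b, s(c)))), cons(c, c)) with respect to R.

1. m(s(c), cons(q(s(e)), k(cons(c, s(e)), cons(b, s(c)))), cons(c, c))  →  cons(q(s(e)), k(cons(c, s(e)), cons(b, s(c))))   [R3 at ε]
2. cons(q(s(e)), k(cons(c, s(e)), cons(b, s(c))))  →  cons(e, k(cons(c, s(e)), cons(b, s(c))))   [R1 at 1]
3. cons(e, k(cons(c, s(e)), cons(b, s(c))))  →  cons(e, s(cons(b, s(c))))   [R2 at 2]

cons(e, s(cons(b, s(c))))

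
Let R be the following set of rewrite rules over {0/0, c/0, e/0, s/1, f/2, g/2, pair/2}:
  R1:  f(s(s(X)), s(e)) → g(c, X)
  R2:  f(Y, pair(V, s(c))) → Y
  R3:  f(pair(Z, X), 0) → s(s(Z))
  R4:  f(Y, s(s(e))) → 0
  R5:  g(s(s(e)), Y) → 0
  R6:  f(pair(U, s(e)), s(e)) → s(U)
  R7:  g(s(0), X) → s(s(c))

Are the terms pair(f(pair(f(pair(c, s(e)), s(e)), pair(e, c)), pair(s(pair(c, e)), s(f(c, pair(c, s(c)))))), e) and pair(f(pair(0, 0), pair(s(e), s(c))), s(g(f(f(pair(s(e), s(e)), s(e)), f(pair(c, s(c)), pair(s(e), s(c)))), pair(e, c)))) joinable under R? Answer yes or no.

Reduce t₁ = pair(f(pair(f(pair(c, s(e)), s(e)), pair(e, c)), pair(s(pair(c, e)), s(f(c, pair(c, s(c)))))), e):
1. pair(f(pair(f(pair(c, s(e)), s(e)), pair(e, c)), pair(s(pair(c, e)), s(f(c, pair(c, s(c)))))), e)  →  pair(f(pair(s(c), pair(e, c)), pair(s(pair(c, e)), s(f(c, pair(c, s(c)))))), e)   [R6 at 1.1.1]
2. pair(f(pair(s(c), pair(e, c)), pair(s(pair(c, e)), s(f(c, pair(c, s(c)))))), e)  →  pair(f(pair(s(c), pair(e, c)), pair(s(pair(c, e)), s(c))), e)   [R2 at 1.2.2.1]
3. pair(f(pair(s(c), pair(e, c)), pair(s(pair(c, e)), s(c))), e)  →  pair(pair(s(c), pair(e, c)), e)   [R2 at 1]

Reduce t₂ = pair(f(pair(0, 0), pair(s(e), s(c))), s(g(f(f(pair(s(e), s(e)), s(e)), f(pair(c, s(c)), pair(s(e), s(c)))), pair(e, c)))):
1. pair(f(pair(0, 0), pair(s(e), s(c))), s(g(f(f(pair(s(e), s(e)), s(e)), f(pair(c, s(c)), pair(s(e), s(c)))), pair(e, c))))  →  pair(pair(0, 0), s(g(f(f(pair(s(e), s(e)), s(e)), f(pair(c, s(c)), pair(s(e), s(c)))), pair(e, c))))   [R2 at 1]
2. pair(pair(0, 0), s(g(f(f(pair(s(e), s(e)), s(e)), f(pair(c, s(c)), pair(s(e), s(c)))), pair(e, c))))  →  pair(pair(0, 0), s(g(f(s(s(e)), f(pair(c, s(c)), pair(s(e), s(c)))), pair(e, c))))   [R6 at 2.1.1.1]
3. pair(pair(0, 0), s(g(f(s(s(e)), f(pair(c, s(c)), pair(s(e), s(c)))), pair(e, c))))  →  pair(pair(0, 0), s(g(f(s(s(e)), pair(c, s(c))), pair(e, c))))   [R2 at 2.1.1.2]
4. pair(pair(0, 0), s(g(f(s(s(e)), pair(c, s(c))), pair(e, c))))  →  pair(pair(0, 0), s(g(s(s(e)), pair(e, c))))   [R2 at 2.1.1]
5. pair(pair(0, 0), s(g(s(s(e)), pair(e, c))))  →  pair(pair(0, 0), s(0))   [R5 at 2.1]

no — NF(t₁) = pair(pair(s(c), pair(e, c)), e), NF(t₂) = pair(pair(0, 0), s(0))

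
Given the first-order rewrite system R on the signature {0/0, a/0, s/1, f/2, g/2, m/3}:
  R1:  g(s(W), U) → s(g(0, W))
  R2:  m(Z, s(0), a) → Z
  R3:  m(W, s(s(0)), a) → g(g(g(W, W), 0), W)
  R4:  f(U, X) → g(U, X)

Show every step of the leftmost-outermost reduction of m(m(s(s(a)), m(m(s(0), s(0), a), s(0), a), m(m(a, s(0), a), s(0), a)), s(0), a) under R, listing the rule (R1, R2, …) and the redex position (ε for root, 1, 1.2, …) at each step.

s(s(a))

1. m(m(s(s(a)), m(m(s(0), s(0), a), s(0), a), m(m(a, s(0), a), s(0), a)), s(0), a)  →  m(s(s(a)), m(m(s(0), s(0), a), s(0), a), m(m(a, s(0), a), s(0), a))   [R2 at ε]
2. m(s(s(a)), m(m(s(0), s(0), a), s(0), a), m(m(a, s(0), a), s(0), a))  →  m(s(s(a)), m(s(0), s(0), a), m(m(a, s(0), a), s(0), a))   [R2 at 2]
3. m(s(s(a)), m(s(0), s(0), a), m(m(a, s(0), a), s(0), a))  →  m(s(s(a)), s(0), m(m(a, s(0), a), s(0), a))   [R2 at 2]
4. m(s(s(a)), s(0), m(m(a, s(0), a), s(0), a))  →  m(s(s(a)), s(0), m(a, s(0), a))   [R2 at 3]
5. m(s(s(a)), s(0), m(a, s(0), a))  →  m(s(s(a)), s(0), a)   [R2 at 3]
6. m(s(s(a)), s(0), a)  →  s(s(a))   [R2 at ε]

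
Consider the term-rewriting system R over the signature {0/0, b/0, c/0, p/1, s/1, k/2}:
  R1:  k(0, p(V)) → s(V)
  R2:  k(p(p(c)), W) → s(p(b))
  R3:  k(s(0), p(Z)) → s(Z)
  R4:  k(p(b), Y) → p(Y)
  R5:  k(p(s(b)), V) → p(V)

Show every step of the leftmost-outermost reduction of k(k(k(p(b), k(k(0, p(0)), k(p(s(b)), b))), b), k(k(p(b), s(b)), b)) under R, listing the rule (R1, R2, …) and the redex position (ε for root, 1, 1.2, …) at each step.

p(p(b))

1. k(k(k(p(b), k(k(0, p(0)), k(p(s(b)), b))), b), k(k(p(b), s(b)), b))  →  k(k(p(k(k(0, p(0)), k(p(s(b)), b))), b), k(k(p(b), s(b)), b))   [R4 at 1.1]
2. k(k(p(k(k(0, p(0)), k(p(s(b)), b))), b), k(k(p(b), s(b)), b))  →  k(k(p(k(s(0), k(p(s(b)), b))), b), k(k(p(b), s(b)), b))   [R1 at 1.1.1.1]
3. k(k(p(k(s(0), k(p(s(b)), b))), b), k(k(p(b), s(b)), b))  →  k(k(p(k(s(0), p(b))), b), k(k(p(b), s(b)), b))   [R5 at 1.1.1.2]
4. k(k(p(k(s(0), p(b))), b), k(k(p(b), s(b)), b))  →  k(k(p(s(b)), b), k(k(p(b), s(b)), b))   [R3 at 1.1.1]
5. k(k(p(s(b)), b), k(k(p(b), s(b)), b))  →  k(p(b), k(k(p(b), s(b)), b))   [R5 at 1]
6. k(p(b), k(k(p(b), s(b)), b))  →  p(k(k(p(b), s(b)), b))   [R4 at ε]
7. p(k(k(p(b), s(b)), b))  →  p(k(p(s(b)), b))   [R4 at 1.1]
8. p(k(p(s(b)), b))  →  p(p(b))   [R5 at 1]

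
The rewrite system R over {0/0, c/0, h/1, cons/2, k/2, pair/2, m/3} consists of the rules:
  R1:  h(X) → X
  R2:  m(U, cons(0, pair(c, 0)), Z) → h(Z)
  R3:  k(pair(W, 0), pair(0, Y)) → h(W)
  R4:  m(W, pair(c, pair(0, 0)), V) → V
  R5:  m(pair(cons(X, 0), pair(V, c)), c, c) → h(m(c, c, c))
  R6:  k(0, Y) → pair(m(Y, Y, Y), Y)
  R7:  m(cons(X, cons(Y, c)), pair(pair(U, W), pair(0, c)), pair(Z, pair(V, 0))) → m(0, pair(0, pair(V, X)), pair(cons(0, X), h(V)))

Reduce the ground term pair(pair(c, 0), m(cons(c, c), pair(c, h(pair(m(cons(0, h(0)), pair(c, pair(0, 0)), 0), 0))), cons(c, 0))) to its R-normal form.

pair(pair(c, 0), cons(c, 0))

1. pair(pair(c, 0), m(cons(c, c), pair(c, h(pair(m(cons(0, h(0)), pair(c, pair(0, 0)), 0), 0))), cons(c, 0)))  →  pair(pair(c, 0), m(cons(c, c), pair(c, pair(m(cons(0, h(0)), pair(c, pair(0, 0)), 0), 0)), cons(c, 0)))   [R1 at 2.2.2]
2. pair(pair(c, 0), m(cons(c, c), pair(c, pair(m(cons(0, h(0)), pair(c, pair(0, 0)), 0), 0)), cons(c, 0)))  →  pair(pair(c, 0), m(cons(c, c), pair(c, pair(0, 0)), cons(c, 0)))   [R4 at 2.2.2.1]
3. pair(pair(c, 0), m(cons(c, c), pair(c, pair(0, 0)), cons(c, 0)))  →  pair(pair(c, 0), cons(c, 0))   [R4 at 2]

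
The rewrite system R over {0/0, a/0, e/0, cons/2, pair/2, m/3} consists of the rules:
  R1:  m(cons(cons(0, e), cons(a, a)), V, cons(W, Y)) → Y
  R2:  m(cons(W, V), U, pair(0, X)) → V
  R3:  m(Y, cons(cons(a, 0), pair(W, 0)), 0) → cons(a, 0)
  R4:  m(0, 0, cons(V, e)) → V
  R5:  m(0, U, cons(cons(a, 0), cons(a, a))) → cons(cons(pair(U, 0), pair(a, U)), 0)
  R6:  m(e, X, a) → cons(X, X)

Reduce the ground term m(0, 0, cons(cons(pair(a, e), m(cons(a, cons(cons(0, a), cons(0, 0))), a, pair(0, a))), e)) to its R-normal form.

1. m(0, 0, cons(cons(pair(a, e), m(cons(a, cons(cons(0, a), cons(0, 0))), a, pair(0, a))), e))  →  cons(pair(a, e), m(cons(a, cons(cons(0, a), cons(0, 0))), a, pair(0, a)))   [R4 at ε]
2. cons(pair(a, e), m(cons(a, cons(cons(0, a), cons(0, 0))), a, pair(0, a)))  →  cons(pair(a, e), cons(cons(0, a), cons(0, 0)))   [R2 at 2]

cons(pair(a, e), cons(cons(0, a), cons(0, 0)))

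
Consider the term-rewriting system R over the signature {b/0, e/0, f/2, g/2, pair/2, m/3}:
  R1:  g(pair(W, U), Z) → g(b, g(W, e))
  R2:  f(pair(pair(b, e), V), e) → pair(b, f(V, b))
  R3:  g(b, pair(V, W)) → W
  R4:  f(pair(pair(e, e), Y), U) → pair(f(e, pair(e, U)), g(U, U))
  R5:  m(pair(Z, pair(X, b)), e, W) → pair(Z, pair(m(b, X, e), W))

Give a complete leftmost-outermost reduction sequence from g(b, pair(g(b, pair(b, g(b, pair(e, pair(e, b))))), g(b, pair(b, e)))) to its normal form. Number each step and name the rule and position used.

e

1. g(b, pair(g(b, pair(b, g(b, pair(e, pair(e, b))))), g(b, pair(b, e))))  →  g(b, pair(b, e))   [R3 at ε]
2. g(b, pair(b, e))  →  e   [R3 at ε]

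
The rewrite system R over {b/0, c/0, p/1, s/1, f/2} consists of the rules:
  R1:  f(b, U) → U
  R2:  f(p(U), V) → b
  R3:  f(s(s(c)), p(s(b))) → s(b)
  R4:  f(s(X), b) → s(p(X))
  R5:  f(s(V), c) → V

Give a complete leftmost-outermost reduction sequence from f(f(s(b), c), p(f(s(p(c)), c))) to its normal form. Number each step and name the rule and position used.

1. f(f(s(b), c), p(f(s(p(c)), c)))  →  f(b, p(f(s(p(c)), c)))   [R5 at 1]
2. f(b, p(f(s(p(c)), c)))  →  p(f(s(p(c)), c))   [R1 at ε]
3. p(f(s(p(c)), c))  →  p(p(c))   [R5 at 1]

p(p(c))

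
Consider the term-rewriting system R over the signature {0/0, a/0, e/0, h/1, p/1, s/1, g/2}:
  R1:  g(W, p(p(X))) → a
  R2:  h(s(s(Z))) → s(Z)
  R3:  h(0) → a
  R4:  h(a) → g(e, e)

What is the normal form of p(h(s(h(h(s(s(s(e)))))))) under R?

1. p(h(s(h(h(s(s(s(e))))))))  →  p(h(s(h(s(s(e))))))   [R2 at 1.1.1.1]
2. p(h(s(h(s(s(e))))))  →  p(h(s(s(e))))   [R2 at 1.1.1]
3. p(h(s(s(e))))  →  p(s(e))   [R2 at 1]

p(s(e))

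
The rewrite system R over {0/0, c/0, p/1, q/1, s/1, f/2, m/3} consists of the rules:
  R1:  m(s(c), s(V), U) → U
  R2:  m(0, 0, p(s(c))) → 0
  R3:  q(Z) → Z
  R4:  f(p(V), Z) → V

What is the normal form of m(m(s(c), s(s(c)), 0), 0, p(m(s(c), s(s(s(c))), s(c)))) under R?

0

1. m(m(s(c), s(s(c)), 0), 0, p(m(s(c), s(s(s(c))), s(c))))  →  m(0, 0, p(m(s(c), s(s(s(c))), s(c))))   [R1 at 1]
2. m(0, 0, p(m(s(c), s(s(s(c))), s(c))))  →  m(0, 0, p(s(c)))   [R1 at 3.1]
3. m(0, 0, p(s(c)))  →  0   [R2 at ε]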